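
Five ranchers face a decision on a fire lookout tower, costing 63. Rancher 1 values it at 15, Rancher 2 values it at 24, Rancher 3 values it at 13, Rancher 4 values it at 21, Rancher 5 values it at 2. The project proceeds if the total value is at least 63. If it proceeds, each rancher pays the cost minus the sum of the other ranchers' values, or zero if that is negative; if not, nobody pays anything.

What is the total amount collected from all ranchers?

25

Total value 75 ≥ cost 63, so it is built.
Rancher 1: others sum to 60; max(0, 63 - 60) = 3.
Rancher 2: others sum to 51; max(0, 63 - 51) = 12.
Rancher 3: others sum to 62; max(0, 63 - 62) = 1.
Rancher 4: others sum to 54; max(0, 63 - 54) = 9.
Rancher 5: others sum to 73; max(0, 63 - 73) = 0.
Total collected = 3 + 12 + 1 + 9 + 0 = 25.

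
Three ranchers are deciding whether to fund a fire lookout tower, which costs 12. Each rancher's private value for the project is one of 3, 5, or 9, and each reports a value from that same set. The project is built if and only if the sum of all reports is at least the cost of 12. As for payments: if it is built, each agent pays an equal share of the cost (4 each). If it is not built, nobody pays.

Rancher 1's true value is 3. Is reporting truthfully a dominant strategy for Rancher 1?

Check each profile of the others' reports and compare truth against every alternative report.
Others report (3, 5): truth gives 0, best alternative gives -1.
Others report (5, 3): truth gives 0, best alternative gives -1.
Others report (3, 9): truth gives -1, best alternative gives -1.
Others report (5, 5): truth gives -1, best alternative gives -1.
Others report (5, 9): truth gives -1, best alternative gives -1.
Others report (9, 3): truth gives -1, best alternative gives -1.
(Remaining 3 profiles checked similarly; truth is weakly best in each.)
In every case the truthful report is at least as good as any alternative, so it is a dominant strategy.

Yes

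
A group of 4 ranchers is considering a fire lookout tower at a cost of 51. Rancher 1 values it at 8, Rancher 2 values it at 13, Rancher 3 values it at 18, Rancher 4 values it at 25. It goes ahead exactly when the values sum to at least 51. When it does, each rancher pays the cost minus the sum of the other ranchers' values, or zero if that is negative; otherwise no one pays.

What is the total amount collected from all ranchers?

Total value 64 ≥ cost 51, so it is built.
Rancher 1: others sum to 56; max(0, 51 - 56) = 0.
Rancher 2: others sum to 51; max(0, 51 - 51) = 0.
Rancher 3: others sum to 46; max(0, 51 - 46) = 5.
Rancher 4: others sum to 39; max(0, 51 - 39) = 12.
Total collected = 0 + 0 + 5 + 12 = 17.

17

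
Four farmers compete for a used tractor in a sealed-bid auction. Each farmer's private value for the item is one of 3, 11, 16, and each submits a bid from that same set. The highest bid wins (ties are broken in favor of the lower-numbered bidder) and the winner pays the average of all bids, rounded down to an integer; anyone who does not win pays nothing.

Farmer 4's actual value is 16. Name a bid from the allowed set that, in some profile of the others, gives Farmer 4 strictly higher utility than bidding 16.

Suppose Farmer 1 bids 3, Farmer 2 bids 3 and Farmer 3 bids 3.
Bid 16: wins, pays 6, utility 16 - 6 = 10.
Bid 11: wins, pays 5, utility 16 - 5 = 11.
So bidding 11 beats truth here (11 > 10).

11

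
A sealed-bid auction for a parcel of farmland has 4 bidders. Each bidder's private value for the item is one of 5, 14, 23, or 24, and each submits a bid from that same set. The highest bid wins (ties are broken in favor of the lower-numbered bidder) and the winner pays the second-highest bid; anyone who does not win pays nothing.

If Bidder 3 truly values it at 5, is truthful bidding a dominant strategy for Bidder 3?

Yes

Check each profile of the others' bids and compare truth against every alternative bid.
Others bid (5, 5, 14): truth gives 0, best alternative gives -9.
Others bid (5, 5, 5): truth gives 0, best alternative gives 0.
Others bid (5, 5, 23): truth gives 0, best alternative gives 0.
Others bid (5, 5, 24): truth gives 0, best alternative gives 0.
Others bid (5, 14, 5): truth gives 0, best alternative gives 0.
Others bid (5, 14, 14): truth gives 0, best alternative gives 0.
(Remaining 58 profiles checked similarly; truth is weakly best in each.)
In every case the truthful bid is at least as good as any alternative, so it is a dominant strategy.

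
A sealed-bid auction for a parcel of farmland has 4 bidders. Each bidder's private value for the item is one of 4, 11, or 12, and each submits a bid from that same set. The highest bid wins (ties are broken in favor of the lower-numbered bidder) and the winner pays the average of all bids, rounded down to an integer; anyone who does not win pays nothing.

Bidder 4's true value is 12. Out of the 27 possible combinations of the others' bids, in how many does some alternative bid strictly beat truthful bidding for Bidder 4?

Others bid (4, 4, 4): truth gives 6; bid 11 gives 7 > 6. Violating.
Others bid (4, 4, 11): truth gives 5; no alternative beats it.
Others bid (4, 4, 12): truth gives 0; no alternative beats it.
(Checking all 27 profiles: 1 has a profitable deviation, 26 do not.)

1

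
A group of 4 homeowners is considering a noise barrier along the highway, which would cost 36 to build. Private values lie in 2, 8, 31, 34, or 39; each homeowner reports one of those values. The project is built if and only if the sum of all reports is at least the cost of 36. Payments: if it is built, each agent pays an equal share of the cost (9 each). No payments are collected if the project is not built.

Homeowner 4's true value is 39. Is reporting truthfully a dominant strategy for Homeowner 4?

Check each profile of the others' reports and compare truth against every alternative report.
Others report (2, 2, 2): truth gives 30, best alternative gives 30.
Others report (2, 2, 8): truth gives 30, best alternative gives 30.
Others report (2, 2, 31): truth gives 30, best alternative gives 30.
Others report (2, 2, 34): truth gives 30, best alternative gives 30.
Others report (2, 2, 39): truth gives 30, best alternative gives 30.
Others report (2, 8, 2): truth gives 30, best alternative gives 30.
(Remaining 119 profiles checked similarly; truth is weakly best in each.)
In every case the truthful report is at least as good as any alternative, so it is a dominant strategy.

Yes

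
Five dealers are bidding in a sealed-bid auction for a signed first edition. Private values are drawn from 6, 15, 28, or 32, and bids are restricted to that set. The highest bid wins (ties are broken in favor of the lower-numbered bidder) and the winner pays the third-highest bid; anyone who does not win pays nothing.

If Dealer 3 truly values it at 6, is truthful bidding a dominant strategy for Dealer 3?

Yes

Check each profile of the others' bids and compare truth against every alternative bid.
Others bid (6, 6, 15, 15): truth gives 0, best alternative gives -9.
Others bid (6, 6, 6, 6): truth gives 0, best alternative gives 0.
Others bid (6, 6, 6, 15): truth gives 0, best alternative gives 0.
Others bid (6, 6, 6, 28): truth gives 0, best alternative gives 0.
Others bid (6, 6, 6, 32): truth gives 0, best alternative gives 0.
Others bid (6, 6, 15, 6): truth gives 0, best alternative gives 0.
(Remaining 250 profiles checked similarly; truth is weakly best in each.)
In every case the truthful bid is at least as good as any alternative, so it is a dominant strategy.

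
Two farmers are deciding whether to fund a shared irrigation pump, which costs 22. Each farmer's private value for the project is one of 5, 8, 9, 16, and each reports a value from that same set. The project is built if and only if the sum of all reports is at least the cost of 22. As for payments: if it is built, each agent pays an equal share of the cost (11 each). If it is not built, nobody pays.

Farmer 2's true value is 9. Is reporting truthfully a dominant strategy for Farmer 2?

Consider the case where Farmer 1 reports 16.
Truthful report 9: project built, pays 11, utility 9 - 11 = -2.
Report 5 instead: project not built, utility 0.
Since 0 > -2, reporting 5 is strictly better here, so truthful reporting is not dominant.

No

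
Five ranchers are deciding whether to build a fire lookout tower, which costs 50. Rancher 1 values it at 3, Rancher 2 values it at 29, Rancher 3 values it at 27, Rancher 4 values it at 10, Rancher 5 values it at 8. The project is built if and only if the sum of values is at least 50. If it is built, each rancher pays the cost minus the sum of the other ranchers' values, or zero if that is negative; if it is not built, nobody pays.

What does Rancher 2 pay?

Total value 77 ≥ cost 50, so the project is built.
The other ranchers' values sum to 48.
Cost minus that sum is 50 - 48 = 2.

2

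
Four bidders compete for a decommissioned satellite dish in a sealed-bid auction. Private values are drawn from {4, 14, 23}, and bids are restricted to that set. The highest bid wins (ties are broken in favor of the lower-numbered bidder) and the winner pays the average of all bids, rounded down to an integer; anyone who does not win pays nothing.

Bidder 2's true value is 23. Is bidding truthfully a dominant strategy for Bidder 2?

No

Consider the case where Bidder 1 bids 4, Bidder 3 bids 4 and Bidder 4 bids 4.
Truthful bid 23: wins, pays 8, utility 23 - 8 = 15.
Bid 14 instead: wins, pays 6, utility 23 - 6 = 17.
Since 17 > 15, bidding 14 is strictly better here, so truthful bidding is not dominant.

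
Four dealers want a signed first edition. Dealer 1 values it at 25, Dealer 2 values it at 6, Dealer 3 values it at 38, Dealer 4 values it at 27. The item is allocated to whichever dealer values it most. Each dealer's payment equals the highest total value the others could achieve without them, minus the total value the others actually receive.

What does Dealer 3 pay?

Dealer 3 has the highest value and receives the item.
Without Dealer 3, the item would go to the next-highest value, 27, so the others could achieve 27.
With Dealer 3 present and winning, the others receive nothing, so their total is 0.
Payment = 27 - 0 = 27.

27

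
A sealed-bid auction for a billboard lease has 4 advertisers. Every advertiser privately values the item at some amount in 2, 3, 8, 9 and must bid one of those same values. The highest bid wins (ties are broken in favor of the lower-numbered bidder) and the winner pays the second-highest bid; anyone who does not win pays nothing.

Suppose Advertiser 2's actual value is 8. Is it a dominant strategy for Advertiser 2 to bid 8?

Yes

Check each profile of the others' bids and compare truth against every alternative bid.
Others bid (2, 2, 2): truth gives 6, best alternative gives 6.
Others bid (2, 2, 3): truth gives 5, best alternative gives 5.
Others bid (2, 3, 2): truth gives 5, best alternative gives 5.
Others bid (2, 3, 3): truth gives 5, best alternative gives 5.
Others bid (3, 2, 2): truth gives 5, best alternative gives 5.
Others bid (3, 2, 3): truth gives 5, best alternative gives 5.
(Remaining 58 profiles checked similarly; truth is weakly best in each.)
In every case the truthful bid is at least as good as any alternative, so it is a dominant strategy.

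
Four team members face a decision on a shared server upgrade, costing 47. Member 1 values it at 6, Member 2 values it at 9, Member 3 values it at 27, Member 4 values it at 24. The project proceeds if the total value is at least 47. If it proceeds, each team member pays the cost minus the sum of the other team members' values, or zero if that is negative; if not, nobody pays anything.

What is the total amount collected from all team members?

Total value 66 ≥ cost 47, so it is built.
Member 1: others sum to 60; max(0, 47 - 60) = 0.
Member 2: others sum to 57; max(0, 47 - 57) = 0.
Member 3: others sum to 39; max(0, 47 - 39) = 8.
Member 4: others sum to 42; max(0, 47 - 42) = 5.
Total collected = 0 + 0 + 8 + 5 = 13.

13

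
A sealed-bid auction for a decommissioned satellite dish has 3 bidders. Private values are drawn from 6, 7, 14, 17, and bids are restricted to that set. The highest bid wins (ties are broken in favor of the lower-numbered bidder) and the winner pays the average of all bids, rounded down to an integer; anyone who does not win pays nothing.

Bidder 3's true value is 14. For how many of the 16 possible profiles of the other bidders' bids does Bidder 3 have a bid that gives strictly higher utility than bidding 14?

Others bid (6, 6): truth gives 6; bid 7 gives 8 > 6. Violating.
Others bid (6, 14): truth gives 0; bid 17 gives 2 > 0. Violating.
Others bid (7, 14): truth gives 0; bid 17 gives 2 > 0. Violating.
Others bid (14, 6): truth gives 0; bid 17 gives 2 > 0. Violating.
Others bid (6, 7): truth gives 5; no alternative beats it.
Others bid (6, 17): truth gives 0; no alternative beats it.
(Checking all 16 profiles: 5 have a profitable deviation, 11 do not.)

5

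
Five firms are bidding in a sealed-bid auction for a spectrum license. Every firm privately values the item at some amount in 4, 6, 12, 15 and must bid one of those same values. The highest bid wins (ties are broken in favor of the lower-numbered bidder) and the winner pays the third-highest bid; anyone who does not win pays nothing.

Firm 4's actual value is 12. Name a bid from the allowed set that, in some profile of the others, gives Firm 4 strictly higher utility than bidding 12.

15

Suppose Firm 1 bids 4, Firm 2 bids 4, Firm 3 bids 4 and Firm 5 bids 15.
Bid 12: loses, pays 0, utility 0.
Bid 15: wins, pays 4, utility 12 - 4 = 8.
So bidding 15 beats truth here (8 > 0).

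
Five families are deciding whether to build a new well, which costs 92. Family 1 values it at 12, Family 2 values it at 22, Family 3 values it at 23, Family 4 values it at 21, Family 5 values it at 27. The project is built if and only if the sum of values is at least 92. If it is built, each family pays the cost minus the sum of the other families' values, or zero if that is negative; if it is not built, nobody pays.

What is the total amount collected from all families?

41

Total value 105 ≥ cost 92, so it is built.
Family 1: others sum to 93; max(0, 92 - 93) = 0.
Family 2: others sum to 83; max(0, 92 - 83) = 9.
Family 3: others sum to 82; max(0, 92 - 82) = 10.
Family 4: others sum to 84; max(0, 92 - 84) = 8.
Family 5: others sum to 78; max(0, 92 - 78) = 14.
Total collected = 0 + 9 + 10 + 8 + 14 = 41.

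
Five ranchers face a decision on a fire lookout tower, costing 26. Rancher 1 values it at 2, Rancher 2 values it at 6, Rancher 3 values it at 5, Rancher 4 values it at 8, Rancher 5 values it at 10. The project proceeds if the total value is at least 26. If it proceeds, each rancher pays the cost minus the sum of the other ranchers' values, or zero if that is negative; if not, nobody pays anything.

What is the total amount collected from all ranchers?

9

Total value 31 ≥ cost 26, so it is built.
Rancher 1: others sum to 29; max(0, 26 - 29) = 0.
Rancher 2: others sum to 25; max(0, 26 - 25) = 1.
Rancher 3: others sum to 26; max(0, 26 - 26) = 0.
Rancher 4: others sum to 23; max(0, 26 - 23) = 3.
Rancher 5: others sum to 21; max(0, 26 - 21) = 5.
Total collected = 0 + 1 + 0 + 3 + 5 = 9.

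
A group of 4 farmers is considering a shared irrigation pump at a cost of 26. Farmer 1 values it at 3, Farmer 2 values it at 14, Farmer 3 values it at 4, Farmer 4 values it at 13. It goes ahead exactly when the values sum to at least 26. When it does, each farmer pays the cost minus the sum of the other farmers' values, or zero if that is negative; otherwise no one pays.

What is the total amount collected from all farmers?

11

Total value 34 ≥ cost 26, so it is built.
Farmer 1: others sum to 31; max(0, 26 - 31) = 0.
Farmer 2: others sum to 20; max(0, 26 - 20) = 6.
Farmer 3: others sum to 30; max(0, 26 - 30) = 0.
Farmer 4: others sum to 21; max(0, 26 - 21) = 5.
Total collected = 0 + 6 + 0 + 5 = 11.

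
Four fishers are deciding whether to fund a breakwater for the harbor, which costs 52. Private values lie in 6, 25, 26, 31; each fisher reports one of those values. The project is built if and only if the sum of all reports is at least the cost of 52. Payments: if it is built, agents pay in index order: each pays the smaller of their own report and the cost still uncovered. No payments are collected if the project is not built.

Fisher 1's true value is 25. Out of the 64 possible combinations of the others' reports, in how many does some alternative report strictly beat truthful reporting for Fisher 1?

Others report (6, 25, 25): truth gives 0; report 6 gives 19 > 0. Violating.
Others report (6, 25, 26): truth gives 0; report 6 gives 19 > 0. Violating.
Others report (6, 25, 31): truth gives 0; report 6 gives 19 > 0. Violating.
Others report (6, 26, 25): truth gives 0; report 6 gives 19 > 0. Violating.
Others report (6, 6, 6): truth gives 0; no alternative beats it.
Others report (6, 6, 25): truth gives 0; no alternative beats it.
(Checking all 64 profiles: 54 have a profitable deviation, 10 do not.)

54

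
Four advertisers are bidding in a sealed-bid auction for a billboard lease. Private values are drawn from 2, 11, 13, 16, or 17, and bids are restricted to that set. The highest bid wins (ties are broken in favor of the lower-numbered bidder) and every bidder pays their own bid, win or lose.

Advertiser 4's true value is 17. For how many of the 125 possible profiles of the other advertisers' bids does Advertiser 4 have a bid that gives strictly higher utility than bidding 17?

Others bid (2, 2, 2): truth gives 0; bid 11 gives 6 > 0. Violating.
Others bid (2, 2, 11): truth gives 0; bid 13 gives 4 > 0. Violating.
Others bid (2, 2, 13): truth gives 0; bid 16 gives 1 > 0. Violating.
Others bid (2, 2, 17): truth gives -17; bid 2 gives -2 > -17. Violating.
Others bid (2, 2, 16): truth gives 0; no alternative beats it.
Others bid (2, 11, 16): truth gives 0; no alternative beats it.
(Checking all 125 profiles: 88 have a profitable deviation, 37 do not.)

88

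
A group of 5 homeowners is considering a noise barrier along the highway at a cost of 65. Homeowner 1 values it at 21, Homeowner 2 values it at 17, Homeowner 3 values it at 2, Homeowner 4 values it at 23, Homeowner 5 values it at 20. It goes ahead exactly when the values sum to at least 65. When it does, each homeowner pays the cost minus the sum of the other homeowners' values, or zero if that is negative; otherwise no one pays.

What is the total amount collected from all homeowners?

10

Total value 83 ≥ cost 65, so it is built.
Homeowner 1: others sum to 62; max(0, 65 - 62) = 3.
Homeowner 2: others sum to 66; max(0, 65 - 66) = 0.
Homeowner 3: others sum to 81; max(0, 65 - 81) = 0.
Homeowner 4: others sum to 60; max(0, 65 - 60) = 5.
Homeowner 5: others sum to 63; max(0, 65 - 63) = 2.
Total collected = 3 + 0 + 0 + 5 + 2 = 10.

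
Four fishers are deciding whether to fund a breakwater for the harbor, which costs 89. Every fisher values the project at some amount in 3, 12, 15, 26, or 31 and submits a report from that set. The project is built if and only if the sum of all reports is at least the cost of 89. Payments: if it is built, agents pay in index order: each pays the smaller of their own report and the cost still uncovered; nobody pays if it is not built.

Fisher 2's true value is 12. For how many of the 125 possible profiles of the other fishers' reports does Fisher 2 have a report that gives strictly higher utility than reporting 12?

4

Others report (26, 31, 31): truth gives 0; report 3 gives 9 > 0. Violating.
Others report (31, 26, 31): truth gives 0; report 3 gives 9 > 0. Violating.
Others report (31, 31, 26): truth gives 0; report 3 gives 9 > 0. Violating.
Others report (31, 31, 31): truth gives 0; report 3 gives 9 > 0. Violating.
Others report (3, 3, 3): truth gives 0; no alternative beats it.
Others report (3, 3, 12): truth gives 0; no alternative beats it.
(Checking all 125 profiles: 4 have a profitable deviation, 121 do not.)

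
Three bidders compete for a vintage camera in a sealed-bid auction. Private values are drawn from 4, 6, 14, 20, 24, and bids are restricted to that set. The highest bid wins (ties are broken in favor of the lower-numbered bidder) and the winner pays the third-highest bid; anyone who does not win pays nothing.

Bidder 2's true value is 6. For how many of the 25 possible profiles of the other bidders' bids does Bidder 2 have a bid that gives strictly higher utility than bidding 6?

6

Others bid (4, 14): truth gives 0; bid 14 gives 2 > 0. Violating.
Others bid (4, 20): truth gives 0; bid 20 gives 2 > 0. Violating.
Others bid (4, 24): truth gives 0; bid 24 gives 2 > 0. Violating.
Others bid (6, 4): truth gives 0; bid 14 gives 2 > 0. Violating.
Others bid (4, 4): truth gives 2; no alternative beats it.
Others bid (4, 6): truth gives 2; no alternative beats it.
(Checking all 25 profiles: 6 have a profitable deviation, 19 do not.)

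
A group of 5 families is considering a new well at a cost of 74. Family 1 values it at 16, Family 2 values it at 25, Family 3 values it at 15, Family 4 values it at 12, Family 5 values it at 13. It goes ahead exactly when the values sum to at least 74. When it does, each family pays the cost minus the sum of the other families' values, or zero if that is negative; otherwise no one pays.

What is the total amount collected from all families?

Total value 81 ≥ cost 74, so it is built.
Family 1: others sum to 65; max(0, 74 - 65) = 9.
Family 2: others sum to 56; max(0, 74 - 56) = 18.
Family 3: others sum to 66; max(0, 74 - 66) = 8.
Family 4: others sum to 69; max(0, 74 - 69) = 5.
Family 5: others sum to 68; max(0, 74 - 68) = 6.
Total collected = 9 + 18 + 8 + 5 + 6 = 46.

46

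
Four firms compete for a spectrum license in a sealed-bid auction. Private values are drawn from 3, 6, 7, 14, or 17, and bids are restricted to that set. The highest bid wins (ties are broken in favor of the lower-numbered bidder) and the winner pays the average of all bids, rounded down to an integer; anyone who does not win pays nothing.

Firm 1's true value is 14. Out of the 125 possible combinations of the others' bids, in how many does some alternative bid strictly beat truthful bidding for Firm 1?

Others bid (3, 3, 3): truth gives 9; bid 3 gives 11 > 9. Violating.
Others bid (3, 3, 6): truth gives 8; bid 6 gives 10 > 8. Violating.
Others bid (3, 3, 7): truth gives 8; bid 7 gives 9 > 8. Violating.
Others bid (3, 3, 17): truth gives 0; bid 17 gives 4 > 0. Violating.
Others bid (3, 3, 14): truth gives 6; no alternative beats it.
Others bid (3, 6, 14): truth gives 5; no alternative beats it.
(Checking all 125 profiles: 75 have a profitable deviation, 50 do not.)

75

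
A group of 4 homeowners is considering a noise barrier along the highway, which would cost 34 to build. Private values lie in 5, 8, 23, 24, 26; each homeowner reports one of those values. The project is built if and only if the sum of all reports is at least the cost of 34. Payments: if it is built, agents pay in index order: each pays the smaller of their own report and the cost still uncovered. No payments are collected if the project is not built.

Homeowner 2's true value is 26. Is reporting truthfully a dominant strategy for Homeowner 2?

No

Consider the case where Homeowner 1 reports 5, Homeowner 3 reports 5 and Homeowner 4 reports 5.
Truthful report 26: project built, pays 26, utility 26 - 26 = 0.
Report 23 instead: project built, pays 23, utility 26 - 23 = 3.
Since 3 > 0, reporting 23 is strictly better here, so truthful reporting is not dominant.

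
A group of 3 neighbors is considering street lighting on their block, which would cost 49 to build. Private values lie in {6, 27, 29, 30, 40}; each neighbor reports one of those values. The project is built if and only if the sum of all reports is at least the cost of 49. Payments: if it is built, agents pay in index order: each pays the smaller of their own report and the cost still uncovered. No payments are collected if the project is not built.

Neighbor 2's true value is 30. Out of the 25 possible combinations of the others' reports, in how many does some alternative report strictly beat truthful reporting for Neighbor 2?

Others report (6, 27): truth gives 0; report 27 gives 3 > 0. Violating.
Others report (6, 29): truth gives 0; report 27 gives 3 > 0. Violating.
Others report (6, 30): truth gives 0; report 27 gives 3 > 0. Violating.
Others report (6, 40): truth gives 0; report 6 gives 24 > 0. Violating.
Others report (6, 6): truth gives 0; no alternative beats it.
Others report (27, 6): truth gives 8; no alternative beats it.
(Checking all 25 profiles: 21 have a profitable deviation, 4 do not.)

21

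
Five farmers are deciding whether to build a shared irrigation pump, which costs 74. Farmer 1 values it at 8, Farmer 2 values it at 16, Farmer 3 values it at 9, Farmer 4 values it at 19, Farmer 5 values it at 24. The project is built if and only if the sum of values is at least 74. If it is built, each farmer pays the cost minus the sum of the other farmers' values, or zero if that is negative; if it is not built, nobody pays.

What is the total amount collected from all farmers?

66

Total value 76 ≥ cost 74, so it is built.
Farmer 1: others sum to 68; max(0, 74 - 68) = 6.
Farmer 2: others sum to 60; max(0, 74 - 60) = 14.
Farmer 3: others sum to 67; max(0, 74 - 67) = 7.
Farmer 4: others sum to 57; max(0, 74 - 57) = 17.
Farmer 5: others sum to 52; max(0, 74 - 52) = 22.
Total collected = 6 + 14 + 7 + 17 + 22 = 66.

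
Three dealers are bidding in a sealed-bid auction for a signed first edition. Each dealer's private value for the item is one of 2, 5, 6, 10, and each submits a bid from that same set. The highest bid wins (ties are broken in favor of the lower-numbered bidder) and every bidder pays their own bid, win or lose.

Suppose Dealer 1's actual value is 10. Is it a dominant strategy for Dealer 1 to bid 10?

Consider the case where Dealer 2 bids 2 and Dealer 3 bids 2.
Truthful bid 10: wins, pays 10, utility 10 - 10 = 0.
Bid 2 instead: wins, pays 2, utility 10 - 2 = 8.
Since 8 > 0, bidding 2 is strictly better here, so truthful bidding is not dominant.

No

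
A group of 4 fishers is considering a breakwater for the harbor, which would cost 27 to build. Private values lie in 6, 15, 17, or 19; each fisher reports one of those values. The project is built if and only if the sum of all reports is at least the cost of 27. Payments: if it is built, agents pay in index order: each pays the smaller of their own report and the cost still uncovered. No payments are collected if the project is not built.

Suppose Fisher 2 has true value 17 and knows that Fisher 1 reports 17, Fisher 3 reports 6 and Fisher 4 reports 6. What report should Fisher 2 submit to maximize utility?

6

Report 6: project built, pays 6, utility 17 - 6 = 11.
Report 15: project built, pays 10, utility 17 - 10 = 7.
Report 17: project built, pays 10, utility 17 - 10 = 7.
Report 19: project built, pays 10, utility 17 - 10 = 7.
The best choice is 6 with utility 11.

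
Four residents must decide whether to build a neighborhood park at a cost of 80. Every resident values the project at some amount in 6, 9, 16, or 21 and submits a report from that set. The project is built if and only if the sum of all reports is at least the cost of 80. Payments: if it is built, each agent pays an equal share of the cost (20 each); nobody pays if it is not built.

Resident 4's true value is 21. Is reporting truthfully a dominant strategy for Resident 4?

Check each profile of the others' reports and compare truth against every alternative report.
Others report (21, 21, 21): truth gives 1, best alternative gives 0.
Others report (6, 6, 6): truth gives 0, best alternative gives 0.
Others report (6, 6, 9): truth gives 0, best alternative gives 0.
Others report (6, 6, 16): truth gives 0, best alternative gives 0.
Others report (6, 6, 21): truth gives 0, best alternative gives 0.
Others report (6, 9, 6): truth gives 0, best alternative gives 0.
(Remaining 58 profiles checked similarly; truth is weakly best in each.)
In every case the truthful report is at least as good as any alternative, so it is a dominant strategy.

Yes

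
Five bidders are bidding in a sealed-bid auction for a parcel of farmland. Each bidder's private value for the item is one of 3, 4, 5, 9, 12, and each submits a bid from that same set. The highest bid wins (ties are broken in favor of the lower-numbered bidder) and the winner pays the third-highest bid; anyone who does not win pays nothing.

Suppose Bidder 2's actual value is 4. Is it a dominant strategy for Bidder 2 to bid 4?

Consider the case where Bidder 1 bids 3, Bidder 3 bids 3, Bidder 4 bids 3 and Bidder 5 bids 5.
Truthful bid 4: loses, pays 0, utility 0.
Bid 5 instead: wins, pays 3, utility 4 - 3 = 1.
Since 1 > 0, bidding 5 is strictly better here, so truthful bidding is not dominant.

No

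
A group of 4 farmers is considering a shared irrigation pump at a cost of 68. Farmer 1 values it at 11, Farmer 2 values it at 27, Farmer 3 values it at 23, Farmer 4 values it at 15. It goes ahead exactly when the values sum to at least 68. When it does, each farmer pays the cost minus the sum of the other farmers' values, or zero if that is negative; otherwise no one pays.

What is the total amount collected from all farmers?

Total value 76 ≥ cost 68, so it is built.
Farmer 1: others sum to 65; max(0, 68 - 65) = 3.
Farmer 2: others sum to 49; max(0, 68 - 49) = 19.
Farmer 3: others sum to 53; max(0, 68 - 53) = 15.
Farmer 4: others sum to 61; max(0, 68 - 61) = 7.
Total collected = 3 + 19 + 15 + 7 = 44.

44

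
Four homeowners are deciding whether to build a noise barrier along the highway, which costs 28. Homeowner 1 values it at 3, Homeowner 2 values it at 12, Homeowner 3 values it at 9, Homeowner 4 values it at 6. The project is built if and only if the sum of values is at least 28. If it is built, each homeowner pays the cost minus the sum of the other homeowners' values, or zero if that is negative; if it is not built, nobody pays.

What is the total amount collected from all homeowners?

Total value 30 ≥ cost 28, so it is built.
Homeowner 1: others sum to 27; max(0, 28 - 27) = 1.
Homeowner 2: others sum to 18; max(0, 28 - 18) = 10.
Homeowner 3: others sum to 21; max(0, 28 - 21) = 7.
Homeowner 4: others sum to 24; max(0, 28 - 24) = 4.
Total collected = 1 + 10 + 7 + 4 = 22.

22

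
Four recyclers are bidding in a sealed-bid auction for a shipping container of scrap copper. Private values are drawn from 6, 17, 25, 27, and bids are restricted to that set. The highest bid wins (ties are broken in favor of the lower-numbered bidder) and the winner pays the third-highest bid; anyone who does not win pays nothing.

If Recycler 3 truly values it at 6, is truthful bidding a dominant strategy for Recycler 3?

Yes

Check each profile of the others' bids and compare truth against every alternative bid.
Others bid (6, 6, 6): truth gives 0, best alternative gives 0.
Others bid (6, 6, 17): truth gives 0, best alternative gives 0.
Others bid (6, 6, 25): truth gives 0, best alternative gives 0.
Others bid (6, 6, 27): truth gives 0, best alternative gives 0.
Others bid (6, 17, 6): truth gives 0, best alternative gives 0.
Others bid (6, 17, 17): truth gives 0, best alternative gives 0.
(Remaining 58 profiles checked similarly; truth is weakly best in each.)
In every case the truthful bid is at least as good as any alternative, so it is a dominant strategy.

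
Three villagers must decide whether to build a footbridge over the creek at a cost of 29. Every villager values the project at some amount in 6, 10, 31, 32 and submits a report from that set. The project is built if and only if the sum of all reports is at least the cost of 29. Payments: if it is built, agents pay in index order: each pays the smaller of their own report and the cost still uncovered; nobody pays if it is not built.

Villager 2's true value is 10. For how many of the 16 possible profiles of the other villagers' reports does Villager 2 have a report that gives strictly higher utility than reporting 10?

Others report (6, 31): truth gives 0; report 6 gives 4 > 0. Violating.
Others report (6, 32): truth gives 0; report 6 gives 4 > 0. Violating.
Others report (10, 31): truth gives 0; report 6 gives 4 > 0. Violating.
Others report (10, 32): truth gives 0; report 6 gives 4 > 0. Violating.
Others report (6, 6): truth gives 0; no alternative beats it.
Others report (6, 10): truth gives 0; no alternative beats it.
(Checking all 16 profiles: 4 have a profitable deviation, 12 do not.)

4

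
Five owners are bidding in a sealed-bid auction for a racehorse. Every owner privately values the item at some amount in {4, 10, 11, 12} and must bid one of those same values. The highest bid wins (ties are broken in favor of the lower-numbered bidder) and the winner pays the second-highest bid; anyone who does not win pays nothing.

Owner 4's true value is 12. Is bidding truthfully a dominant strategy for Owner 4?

Check each profile of the others' bids and compare truth against every alternative bid.
Others bid (4, 4, 11, 4): truth gives 1, best alternative gives 0.
Others bid (4, 4, 11, 10): truth gives 1, best alternative gives 0.
Others bid (4, 4, 11, 11): truth gives 1, best alternative gives 0.
Others bid (4, 10, 11, 4): truth gives 1, best alternative gives 0.
Others bid (4, 10, 11, 10): truth gives 1, best alternative gives 0.
Others bid (4, 10, 11, 11): truth gives 1, best alternative gives 0.
(Remaining 250 profiles checked similarly; truth is weakly best in each.)
In every case the truthful bid is at least as good as any alternative, so it is a dominant strategy.

Yes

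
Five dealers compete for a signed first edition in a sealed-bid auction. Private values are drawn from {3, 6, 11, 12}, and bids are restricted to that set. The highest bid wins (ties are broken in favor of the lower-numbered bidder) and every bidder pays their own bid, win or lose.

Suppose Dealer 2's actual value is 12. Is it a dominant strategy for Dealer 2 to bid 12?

Consider the case where Dealer 1 bids 3, Dealer 3 bids 3, Dealer 4 bids 3 and Dealer 5 bids 3.
Truthful bid 12: wins, pays 12, utility 12 - 12 = 0.
Bid 6 instead: wins, pays 6, utility 12 - 6 = 6.
Since 6 > 0, bidding 6 is strictly better here, so truthful bidding is not dominant.

No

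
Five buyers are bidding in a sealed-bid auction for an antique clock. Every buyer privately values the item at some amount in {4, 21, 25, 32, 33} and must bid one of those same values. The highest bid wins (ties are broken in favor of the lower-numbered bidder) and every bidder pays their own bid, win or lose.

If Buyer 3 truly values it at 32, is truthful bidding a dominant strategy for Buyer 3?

Consider the case where Buyer 1 bids 4, Buyer 2 bids 4, Buyer 4 bids 4 and Buyer 5 bids 4.
Truthful bid 32: wins, pays 32, utility 32 - 32 = 0.
Bid 21 instead: wins, pays 21, utility 32 - 21 = 11.
Since 11 > 0, bidding 21 is strictly better here, so truthful bidding is not dominant.

No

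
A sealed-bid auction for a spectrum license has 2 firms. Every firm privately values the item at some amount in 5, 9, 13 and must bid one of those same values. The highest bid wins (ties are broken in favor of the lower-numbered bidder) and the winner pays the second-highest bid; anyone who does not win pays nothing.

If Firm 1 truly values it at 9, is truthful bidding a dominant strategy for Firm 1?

Yes

Check each profile of the others' bids and compare truth against every alternative bid.
Others bid (5): truth gives 4, best alternative gives 4.
Others bid (9): truth gives 0, best alternative gives 0.
Others bid (13): truth gives 0, best alternative gives 0.
In every case the truthful bid is at least as good as any alternative, so it is a dominant strategy.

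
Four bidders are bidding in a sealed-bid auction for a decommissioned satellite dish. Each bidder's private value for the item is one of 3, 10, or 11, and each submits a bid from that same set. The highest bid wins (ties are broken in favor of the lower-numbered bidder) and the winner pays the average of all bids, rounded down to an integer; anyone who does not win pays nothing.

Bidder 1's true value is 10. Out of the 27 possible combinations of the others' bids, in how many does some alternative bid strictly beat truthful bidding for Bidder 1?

Others bid (3, 3, 3): truth gives 6; bid 3 gives 7 > 6. Violating.
Others bid (3, 3, 11): truth gives 0; bid 11 gives 3 > 0. Violating.
Others bid (3, 10, 11): truth gives 0; bid 11 gives 2 > 0. Violating.
Others bid (3, 11, 3): truth gives 0; bid 11 gives 3 > 0. Violating.
Others bid (3, 3, 10): truth gives 4; no alternative beats it.
Others bid (3, 10, 3): truth gives 4; no alternative beats it.
(Checking all 27 profiles: 13 have a profitable deviation, 14 do not.)

13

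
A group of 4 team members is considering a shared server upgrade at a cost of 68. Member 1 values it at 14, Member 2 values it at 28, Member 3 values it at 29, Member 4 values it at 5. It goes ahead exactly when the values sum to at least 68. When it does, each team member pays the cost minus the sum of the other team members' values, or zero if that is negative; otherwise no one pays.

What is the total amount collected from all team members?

47

Total value 76 ≥ cost 68, so it is built.
Member 1: others sum to 62; max(0, 68 - 62) = 6.
Member 2: others sum to 48; max(0, 68 - 48) = 20.
Member 3: others sum to 47; max(0, 68 - 47) = 21.
Member 4: others sum to 71; max(0, 68 - 71) = 0.
Total collected = 6 + 20 + 21 + 0 = 47.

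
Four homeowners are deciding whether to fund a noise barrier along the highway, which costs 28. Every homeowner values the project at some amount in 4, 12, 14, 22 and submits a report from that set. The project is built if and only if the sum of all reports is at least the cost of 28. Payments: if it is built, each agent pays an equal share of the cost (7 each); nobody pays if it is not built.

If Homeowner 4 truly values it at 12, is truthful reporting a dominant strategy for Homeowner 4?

Consider the case where Homeowner 1 reports 4, Homeowner 2 reports 4 and Homeowner 3 reports 4.
Truthful report 12: project not built, utility 0.
Report 22 instead: project built, pays 7, utility 12 - 7 = 5.
Since 5 > 0, reporting 22 is strictly better here, so truthful reporting is not dominant.

No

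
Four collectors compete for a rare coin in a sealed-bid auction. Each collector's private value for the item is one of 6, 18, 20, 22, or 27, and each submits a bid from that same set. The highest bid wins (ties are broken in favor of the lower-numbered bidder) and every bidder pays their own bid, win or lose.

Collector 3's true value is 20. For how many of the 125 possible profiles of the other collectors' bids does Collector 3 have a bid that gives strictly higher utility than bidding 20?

115

Others bid (6, 6, 6): truth gives 0; bid 18 gives 2 > 0. Violating.
Others bid (6, 6, 18): truth gives 0; bid 18 gives 2 > 0. Violating.
Others bid (6, 6, 22): truth gives -20; bid 22 gives -2 > -20. Violating.
Others bid (6, 6, 27): truth gives -20; bid 6 gives -6 > -20. Violating.
Others bid (6, 6, 20): truth gives 0; no alternative beats it.
Others bid (6, 18, 6): truth gives 0; no alternative beats it.
(Checking all 125 profiles: 115 have a profitable deviation, 10 do not.)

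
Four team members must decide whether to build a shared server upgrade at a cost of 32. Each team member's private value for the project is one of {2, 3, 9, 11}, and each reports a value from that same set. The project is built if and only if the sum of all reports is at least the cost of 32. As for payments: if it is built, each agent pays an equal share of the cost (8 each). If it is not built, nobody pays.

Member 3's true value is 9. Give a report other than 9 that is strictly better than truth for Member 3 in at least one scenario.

11

Suppose Member 1 reports 2, Member 2 reports 9 and Member 4 reports 11.
Report 9: project not built, utility 0.
Report 11: project built, pays 8, utility 9 - 8 = 1.
So reporting 11 beats truth here (1 > 0).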